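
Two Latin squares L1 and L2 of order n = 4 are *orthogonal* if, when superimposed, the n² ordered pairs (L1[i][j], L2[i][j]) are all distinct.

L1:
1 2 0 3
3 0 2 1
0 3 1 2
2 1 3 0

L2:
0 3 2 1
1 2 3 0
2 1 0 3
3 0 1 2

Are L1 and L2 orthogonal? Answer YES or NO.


Form the n² = 16 superimposed pairs (L1[i][j], L2[i][j]), row by row (rows and columns indexed from 0):
row 0: (1,0) (2,3) (0,2) (3,1)
row 1: (3,1) (0,2) (2,3) (1,0)
row 2: (0,2) (3,1) (1,0) (2,3)
row 3: (2,3) (1,0) (3,1) (0,2)
Orthogonality requires all 16 pairs distinct.
But the pair (3,1) repeats: cell (0,3) has L1 = 3, L2 = 1, and cell (1,0) has L1 = 3, L2 = 1.
A repeated pair means some other pair never occurs (only 4 distinct pairs out of 16), so the squares are not orthogonal.
Conclusion: NO.

NO


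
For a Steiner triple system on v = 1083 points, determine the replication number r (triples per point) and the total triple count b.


An STS(v) is a 2-(v, 3, 1) BIBD: block size k = 3, λ = 1.
Replication: r(k − 1) = λ(v − 1) ⇒ r·2 = 1083 − 1 = 1082 ⇒ r = 541.
Block count: b = v(v − 1)/6 = 1083·1082/6 = 1171806/6 = 195301.

r = 541, b = 195301.


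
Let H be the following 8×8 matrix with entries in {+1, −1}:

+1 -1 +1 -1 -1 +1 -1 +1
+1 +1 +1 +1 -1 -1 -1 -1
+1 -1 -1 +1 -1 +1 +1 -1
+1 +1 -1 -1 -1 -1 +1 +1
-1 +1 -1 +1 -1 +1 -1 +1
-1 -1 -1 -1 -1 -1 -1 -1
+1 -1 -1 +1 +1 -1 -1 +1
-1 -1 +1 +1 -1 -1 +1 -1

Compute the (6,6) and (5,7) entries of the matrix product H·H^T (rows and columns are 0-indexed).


Row 5 of H: [-1, -1, -1, -1, -1, -1, -1, -1].
Row 6 of H: [1, -1, -1, 1, 1, -1, -1, 1].
Row 7 of H: [-1, -1, 1, 1, -1, -1, 1, -1].
(H·H^T)[6][6] = Σ_j H[6][j]·H[6][j] = (1)² + (-1)² + (-1)² + (1)² + (1)² + (-1)² + (-1)² + (1)² = 1 + 1 + 1 + 1 + 1 + 1 + 1 + 1 = 8.
(H·H^T)[5][7] = Σ_j H[5][j]·H[7][j] = (-1)·(-1) + (-1)·(-1) + (-1)·(1) + (-1)·(1) + (-1)·(-1) + (-1)·(-1) + (-1)·(1) + (-1)·(-1) = 1 + 1 + -1 + -1 + 1 + 1 + -1 + 1 = 2.
Rows 5 and 7 are not orthogonal (dot product = 2 ≠ 0), so H is not a Hadamard matrix.

(6,6) entry = 8; (5,7) entry = 2.


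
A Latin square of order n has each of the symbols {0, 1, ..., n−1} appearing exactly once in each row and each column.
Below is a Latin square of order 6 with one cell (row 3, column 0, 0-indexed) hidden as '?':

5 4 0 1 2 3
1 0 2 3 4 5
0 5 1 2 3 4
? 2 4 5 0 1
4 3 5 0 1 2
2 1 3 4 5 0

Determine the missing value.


Row 3 contains symbols [0, 1, 2, 4, 5] — missing [3].
Column 0 contains symbols [0, 1, 2, 4, 5] — missing [3].
The missing symbol must appear in both missing sets; intersection = [3].
Therefore the hidden value is 3.

Missing value = 3.


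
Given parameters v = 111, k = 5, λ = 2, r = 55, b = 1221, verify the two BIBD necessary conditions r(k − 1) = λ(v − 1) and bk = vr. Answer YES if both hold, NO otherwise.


Condition (i): r(k − 1) = 55·4 = 220; λ(v − 1) = 2·110 = 220. Match? YES.
Condition (ii): bk = 1221·5 = 6105; vr = 111·55 = 6105. Match? YES.
Both conditions hold? YES.

YES


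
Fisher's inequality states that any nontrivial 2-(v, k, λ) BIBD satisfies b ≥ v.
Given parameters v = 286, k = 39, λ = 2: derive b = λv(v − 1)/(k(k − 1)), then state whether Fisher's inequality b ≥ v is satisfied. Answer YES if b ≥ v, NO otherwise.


b = λv(v − 1)/(k(k − 1)) = 2·286·285/(39·38) = 163020/1482 = 110.
Compare with v = 286: b < v, so Fisher's inequality fails.

NO


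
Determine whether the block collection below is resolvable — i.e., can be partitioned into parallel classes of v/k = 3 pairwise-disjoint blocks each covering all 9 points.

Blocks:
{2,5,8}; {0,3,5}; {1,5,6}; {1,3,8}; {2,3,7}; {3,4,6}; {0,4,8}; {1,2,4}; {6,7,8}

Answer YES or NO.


v = 9, block size k = 3, number of blocks = 9.
For resolvability, blocks must partition into parallel classes of size v/k = 3.
Total blocks must therefore be a multiple of 3: 9 = 3·3 + 0 ⇒ divisible ✓.
Consider block {2,5,8}. The only other block(s) in the collection disjoint from it are {3,4,6} — just 1 block(s). Any parallel class containing {2,5,8} would need 2 other blocks each disjoint from it, so no parallel class of size 3 can contain {2,5,8}.
Since every block must belong to some parallel class in a resolution, the collection cannot be partitioned into parallel classes.
Resolvable? NO.

NO


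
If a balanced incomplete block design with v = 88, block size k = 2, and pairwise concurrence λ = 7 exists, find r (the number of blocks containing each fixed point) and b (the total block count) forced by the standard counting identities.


Any 2-(v, k, λ) BIBD satisfies two necessary conditions:
  (i)  Each point sits in r blocks, and counting incidences through any fixed point gives r(k − 1) = λ(v − 1), so r = λ(v − 1)/(k − 1).
  (ii) Total incidences bk = vr, so b = vr/k.
Step 1: r = λ(v − 1)/(k − 1) = 7·(88 − 1)/(2 − 1) = 7·87/1 = 609/1 = 609.
Step 2: b = vr/k = 88·609/2 = 53592/2 = 26796.
Check integrality: r = 609 ∈ Z ✓, b = 26796 ∈ Z ✓.
(These identities are necessary conditions: they determine r and b for any design with these parameters, but do not by themselves prove that one exists.)

r = 609, b = 26796.


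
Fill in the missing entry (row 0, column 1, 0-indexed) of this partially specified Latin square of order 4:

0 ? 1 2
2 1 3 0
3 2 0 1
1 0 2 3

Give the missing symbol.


Row 0 contains symbols [0, 1, 2] — missing [3].
Column 1 contains symbols [0, 1, 2] — missing [3].
The missing symbol must appear in both missing sets; intersection = [3].
Therefore the hidden value is 3.

Missing value = 3.


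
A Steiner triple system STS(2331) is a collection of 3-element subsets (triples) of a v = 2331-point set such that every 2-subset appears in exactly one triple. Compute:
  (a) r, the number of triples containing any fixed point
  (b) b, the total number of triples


An STS(v) is a 2-(v, 3, 1) BIBD: block size k = 3, λ = 1.
Replication: r(k − 1) = λ(v − 1) ⇒ r·2 = 2331 − 1 = 2330 ⇒ r = 1165.
Block count: b = v(v − 1)/6 = 2331·2330/6 = 5431230/6 = 905205.
(Check via bk = vr: 905205·3 = 2715615 = 2331·1165 = 2715615 ✓.)

r = 1165, b = 905205.


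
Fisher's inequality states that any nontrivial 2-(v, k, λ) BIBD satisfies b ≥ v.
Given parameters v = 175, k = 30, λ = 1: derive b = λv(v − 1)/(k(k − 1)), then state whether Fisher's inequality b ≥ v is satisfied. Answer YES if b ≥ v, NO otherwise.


b = λv(v − 1)/(k(k − 1)) = 1·175·174/(30·29) = 30450/870 = 35.
Compare with v = 175: b < v, so Fisher's inequality fails.

NO


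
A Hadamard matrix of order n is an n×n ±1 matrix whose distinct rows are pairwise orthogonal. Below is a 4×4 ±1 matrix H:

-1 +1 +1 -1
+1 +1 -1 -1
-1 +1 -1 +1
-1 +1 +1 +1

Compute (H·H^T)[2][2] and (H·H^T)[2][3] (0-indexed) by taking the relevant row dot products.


Row 2 of H: [-1, 1, -1, 1].
Row 3 of H: [-1, 1, 1, 1].
(H·H^T)[2][2] = Σ_j H[2][j]·H[2][j] = (-1)² + (1)² + (-1)² + (1)² = 1 + 1 + 1 + 1 = 4.
(H·H^T)[2][3] = Σ_j H[2][j]·H[3][j] = (-1)·(-1) + (1)·(1) + (-1)·(1) + (1)·(1) = 1 + 1 + -1 + 1 = 2.
Rows 2 and 3 are not orthogonal (dot product = 2 ≠ 0), so H is not a Hadamard matrix.

(2,2) entry = 4; (2,3) entry = 2.


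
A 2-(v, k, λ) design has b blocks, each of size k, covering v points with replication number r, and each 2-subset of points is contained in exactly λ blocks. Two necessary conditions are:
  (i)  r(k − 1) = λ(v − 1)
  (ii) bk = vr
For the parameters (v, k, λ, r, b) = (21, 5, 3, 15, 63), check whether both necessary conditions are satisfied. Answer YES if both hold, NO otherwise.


Condition (i): r(k − 1) = 15·4 = 60; λ(v − 1) = 3·20 = 60. Match? YES.
Condition (ii): bk = 63·5 = 315; vr = 21·15 = 315. Match? YES.
Both conditions hold? YES.

YES


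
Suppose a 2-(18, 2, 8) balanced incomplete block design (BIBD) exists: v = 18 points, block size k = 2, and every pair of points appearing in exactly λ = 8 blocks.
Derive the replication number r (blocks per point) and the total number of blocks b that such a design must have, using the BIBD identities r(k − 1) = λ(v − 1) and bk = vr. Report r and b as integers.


Any 2-(v, k, λ) BIBD satisfies two necessary conditions:
  (i)  Each point sits in r blocks, and counting incidences through any fixed point gives r(k − 1) = λ(v − 1), so r = λ(v − 1)/(k − 1).
  (ii) Total incidences bk = vr, so b = vr/k.
Step 1: r = λ(v − 1)/(k − 1) = 8·(18 − 1)/(2 − 1) = 8·17/1 = 136/1 = 136.
Step 2: b = vr/k = 18·136/2 = 2448/2 = 1224.
Check integrality: r = 136 ∈ Z ✓, b = 1224 ∈ Z ✓.
(These identities are necessary conditions: they determine r and b for any design with these parameters, but do not by themselves prove that one exists.)

r = 136, b = 1224.


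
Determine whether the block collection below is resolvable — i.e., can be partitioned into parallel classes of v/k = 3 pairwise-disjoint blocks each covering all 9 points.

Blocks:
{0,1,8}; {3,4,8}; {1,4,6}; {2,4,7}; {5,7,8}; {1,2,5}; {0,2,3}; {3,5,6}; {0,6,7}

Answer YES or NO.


v = 9, block size k = 3, number of blocks = 9.
For resolvability, blocks must partition into parallel classes of size v/k = 3.
Total blocks must therefore be a multiple of 3: 9 = 3·3 + 0 ⇒ divisible ✓.
Greedy packing gives 3 candidate class(es). Each should be a full parallel class (size 3, covers all 9 points).
  Class 1 (3 blocks): {0,1,8}; {2,4,7}; {3,5,6}. Points covered: [0, 1, 2, 3, 4, 5, 6, 7, 8].
  Class 2 (3 blocks): {3,4,8}; {1,2,5}; {0,6,7}. Points covered: [0, 1, 2, 3, 4, 5, 6, 7, 8].
  Class 3 (3 blocks): {1,4,6}; {5,7,8}; {0,2,3}. Points covered: [0, 1, 2, 3, 4, 5, 6, 7, 8].
All classes full (size 3)? YES. All classes cover every point? YES.
Resolvable? YES.

YES


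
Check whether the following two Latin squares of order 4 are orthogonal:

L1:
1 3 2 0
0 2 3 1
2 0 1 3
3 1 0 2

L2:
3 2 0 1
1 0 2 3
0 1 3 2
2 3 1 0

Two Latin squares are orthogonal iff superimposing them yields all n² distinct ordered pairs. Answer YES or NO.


Form the n² = 16 superimposed pairs (L1[i][j], L2[i][j]), row by row (rows and columns indexed from 0):
row 0: (1,3) (3,2) (2,0) (0,1)
row 1: (0,1) (2,0) (3,2) (1,3)
row 2: (2,0) (0,1) (1,3) (3,2)
row 3: (3,2) (1,3) (0,1) (2,0)
Orthogonality requires all 16 pairs distinct.
But the pair (0,1) repeats: cell (0,3) has L1 = 0, L2 = 1, and cell (1,0) has L1 = 0, L2 = 1.
A repeated pair means some other pair never occurs (only 4 distinct pairs out of 16), so the squares are not orthogonal.
Conclusion: NO.

NO


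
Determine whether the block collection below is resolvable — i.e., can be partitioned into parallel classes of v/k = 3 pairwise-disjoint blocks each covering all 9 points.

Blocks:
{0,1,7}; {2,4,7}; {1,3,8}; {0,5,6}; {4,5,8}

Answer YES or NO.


v = 9, block size k = 3, number of blocks = 5.
For resolvability, blocks must partition into parallel classes of size v/k = 3.
Total blocks must therefore be a multiple of 3: 5 = 3·1 + 2 ⇒ not divisible ✗.
Resolvable? NO.

NO


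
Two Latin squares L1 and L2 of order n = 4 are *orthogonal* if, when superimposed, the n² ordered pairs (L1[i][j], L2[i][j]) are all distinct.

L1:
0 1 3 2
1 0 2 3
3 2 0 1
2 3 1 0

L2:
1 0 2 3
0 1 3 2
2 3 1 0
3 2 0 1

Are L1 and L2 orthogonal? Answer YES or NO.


Form the n² = 16 superimposed pairs (L1[i][j], L2[i][j]), row by row (rows and columns indexed from 0):
row 0: (0,1) (1,0) (3,2) (2,3)
row 1: (1,0) (0,1) (2,3) (3,2)
row 2: (3,2) (2,3) (0,1) (1,0)
row 3: (2,3) (3,2) (1,0) (0,1)
Orthogonality requires all 16 pairs distinct.
But the pair (1,0) repeats: cell (0,1) has L1 = 1, L2 = 0, and cell (1,0) has L1 = 1, L2 = 0.
A repeated pair means some other pair never occurs (only 4 distinct pairs out of 16), so the squares are not orthogonal.
Conclusion: NO.

NO


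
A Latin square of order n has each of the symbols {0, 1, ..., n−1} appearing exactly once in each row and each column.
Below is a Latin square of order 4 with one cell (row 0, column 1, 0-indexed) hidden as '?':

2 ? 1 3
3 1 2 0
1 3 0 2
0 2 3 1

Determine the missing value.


Row 0 contains symbols [1, 2, 3] — missing [0].
Column 1 contains symbols [1, 2, 3] — missing [0].
The missing symbol must appear in both missing sets; intersection = [0].
Therefore the hidden value is 0.

Missing value = 0.


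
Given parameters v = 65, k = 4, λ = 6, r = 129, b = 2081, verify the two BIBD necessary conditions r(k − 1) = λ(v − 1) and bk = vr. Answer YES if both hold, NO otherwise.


Condition (i): r(k − 1) = 129·3 = 387; λ(v − 1) = 6·64 = 384. Match? NO.
Condition (ii): bk = 2081·4 = 8324; vr = 65·129 = 8385. Match? NO.
Both conditions hold? NO.

NO


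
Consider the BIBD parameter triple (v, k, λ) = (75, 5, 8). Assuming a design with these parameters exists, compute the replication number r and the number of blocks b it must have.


Any 2-(v, k, λ) BIBD satisfies two necessary conditions:
  (i)  Each point sits in r blocks, and counting incidences through any fixed point gives r(k − 1) = λ(v − 1), so r = λ(v − 1)/(k − 1).
  (ii) Total incidences bk = vr, so b = vr/k.
Step 1: r = λ(v − 1)/(k − 1) = 8·(75 − 1)/(5 − 1) = 8·74/4 = 592/4 = 148.
Step 2: b = vr/k = 75·148/5 = 11100/5 = 2220.
Check integrality: r = 148 ∈ Z ✓, b = 2220 ∈ Z ✓.
(These identities are necessary conditions: they determine r and b for any design with these parameters, but do not by themselves prove that one exists.)

r = 148, b = 2220.


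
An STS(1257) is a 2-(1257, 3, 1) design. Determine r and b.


An STS(v) is a 2-(v, 3, 1) BIBD: block size k = 3, λ = 1.
Replication: r(k − 1) = λ(v − 1) ⇒ r·2 = 1257 − 1 = 1256 ⇒ r = 628.
Block count: bk = vr ⇒ b·3 = 1257·628 = 789396 ⇒ b = 263132.

r = 628, b = 263132.


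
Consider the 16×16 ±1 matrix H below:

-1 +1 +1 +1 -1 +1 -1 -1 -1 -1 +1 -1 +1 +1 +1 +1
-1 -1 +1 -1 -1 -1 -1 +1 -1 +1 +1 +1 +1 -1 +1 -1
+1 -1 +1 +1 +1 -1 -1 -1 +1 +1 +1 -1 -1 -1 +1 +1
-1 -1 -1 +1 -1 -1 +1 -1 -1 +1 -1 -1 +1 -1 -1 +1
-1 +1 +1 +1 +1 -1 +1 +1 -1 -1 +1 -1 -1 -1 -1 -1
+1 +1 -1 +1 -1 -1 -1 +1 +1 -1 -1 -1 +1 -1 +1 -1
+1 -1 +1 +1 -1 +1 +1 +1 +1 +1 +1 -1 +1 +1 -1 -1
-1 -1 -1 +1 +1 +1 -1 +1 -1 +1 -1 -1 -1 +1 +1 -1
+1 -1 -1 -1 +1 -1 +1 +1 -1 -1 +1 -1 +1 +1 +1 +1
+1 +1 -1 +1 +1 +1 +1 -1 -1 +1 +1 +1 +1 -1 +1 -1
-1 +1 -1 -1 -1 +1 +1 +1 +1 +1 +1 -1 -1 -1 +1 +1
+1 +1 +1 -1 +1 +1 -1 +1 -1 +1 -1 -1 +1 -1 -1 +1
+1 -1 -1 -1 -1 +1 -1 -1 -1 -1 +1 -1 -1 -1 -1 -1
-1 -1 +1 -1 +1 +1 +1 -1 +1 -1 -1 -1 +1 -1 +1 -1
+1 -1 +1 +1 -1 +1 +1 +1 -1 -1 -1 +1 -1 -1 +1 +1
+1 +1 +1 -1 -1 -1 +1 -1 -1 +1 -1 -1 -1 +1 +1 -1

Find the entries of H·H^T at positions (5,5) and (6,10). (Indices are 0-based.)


Row 5 of H: [1, 1, -1, 1, -1, -1, -1, 1, 1, -1, -1, -1, 1, -1, 1, -1].
Row 6 of H: [1, -1, 1, 1, -1, 1, 1, 1, 1, 1, 1, -1, 1, 1, -1, -1].
Row 10 of H: [-1, 1, -1, -1, -1, 1, 1, 1, 1, 1, 1, -1, -1, -1, 1, 1].
(H·H^T)[5][5] = Σ_j H[5][j]·H[5][j] = (1)² + (1)² + (-1)² + (1)² + (-1)² + (-1)² + (-1)² + (1)² + (1)² + (-1)² + (-1)² + (-1)² + (1)² + (-1)² + (1)² + (-1)² = 1 + 1 + 1 + 1 + 1 + 1 + 1 + 1 + 1 + 1 + 1 + 1 + 1 + 1 + 1 + 1 = 16.
(H·H^T)[6][10] = Σ_j H[6][j]·H[10][j] = (1)·(-1) + (-1)·(1) + (1)·(-1) + (1)·(-1) + (-1)·(-1) + (1)·(1) + (1)·(1) + (1)·(1) + (1)·(1) + (1)·(1) + (1)·(1) + (-1)·(-1) + (1)·(-1) + (1)·(-1) + (-1)·(1) + (-1)·(1) = -1 + -1 + -1 + -1 + 1 + 1 + 1 + 1 + 1 + 1 + 1 + 1 + -1 + -1 + -1 + -1 = 0.
So rows 6 and 10 are orthogonal; the diagonal entry equals n = 16.

(5,5) entry = 16; (6,10) entry = 0.


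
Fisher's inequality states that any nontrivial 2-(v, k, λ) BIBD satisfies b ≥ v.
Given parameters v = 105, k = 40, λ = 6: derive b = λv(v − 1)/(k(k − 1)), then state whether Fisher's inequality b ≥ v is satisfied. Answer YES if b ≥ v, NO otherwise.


r = λ(v − 1)/(k − 1) = 6·104/39 = 16.
b = vr/k = 105·16/40 = 42.
Fisher's inequality: b ≥ v ⇔ 42 ≥ 105? NO.

NO


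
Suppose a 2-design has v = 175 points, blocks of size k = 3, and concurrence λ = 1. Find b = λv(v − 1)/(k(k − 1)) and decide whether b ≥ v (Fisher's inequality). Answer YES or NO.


r = λ(v − 1)/(k − 1) = 1·174/2 = 87.
b = vr/k = 175·87/3 = 5075.
Fisher's inequality: b ≥ v ⇔ 5075 ≥ 175? YES.

YES


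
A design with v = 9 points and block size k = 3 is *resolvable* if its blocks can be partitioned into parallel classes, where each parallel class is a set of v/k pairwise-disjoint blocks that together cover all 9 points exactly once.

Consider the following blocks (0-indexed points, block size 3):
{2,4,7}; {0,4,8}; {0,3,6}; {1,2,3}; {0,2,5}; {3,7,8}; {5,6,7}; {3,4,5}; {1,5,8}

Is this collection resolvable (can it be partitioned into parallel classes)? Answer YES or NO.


v = 9, block size k = 3, number of blocks = 9.
For resolvability, blocks must partition into parallel classes of size v/k = 3.
Total blocks must therefore be a multiple of 3: 9 = 3·3 + 0 ⇒ divisible ✓.
Consider block {0,2,5}. The only other block(s) in the collection disjoint from it are {3,7,8} — just 1 block(s). Any parallel class containing {0,2,5} would need 2 other blocks each disjoint from it, so no parallel class of size 3 can contain {0,2,5}.
Since every block must belong to some parallel class in a resolution, the collection cannot be partitioned into parallel classes.
Resolvable? NO.

NO


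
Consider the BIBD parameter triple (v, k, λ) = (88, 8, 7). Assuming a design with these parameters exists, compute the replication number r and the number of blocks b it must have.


Any 2-(v, k, λ) BIBD satisfies two necessary conditions:
  (i)  Each point sits in r blocks, and counting incidences through any fixed point gives r(k − 1) = λ(v − 1), so r = λ(v − 1)/(k − 1).
  (ii) Total incidences bk = vr, so b = vr/k.
Step 1: r = λ(v − 1)/(k − 1) = 7·(88 − 1)/(8 − 1) = 7·87/7 = 609/7 = 87.
Step 2: b = vr/k = 88·87/8 = 7656/8 = 957.
Check integrality: r = 87 ∈ Z ✓, b = 957 ∈ Z ✓.
(These identities are necessary conditions: they determine r and b for any design with these parameters, but do not by themselves prove that one exists.)

r = 87, b = 957.


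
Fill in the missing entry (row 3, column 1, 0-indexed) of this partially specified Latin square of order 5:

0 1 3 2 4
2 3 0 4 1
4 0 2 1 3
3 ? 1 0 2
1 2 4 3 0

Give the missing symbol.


Row 3 contains symbols [0, 1, 2, 3] — missing [4].
Column 1 contains symbols [0, 1, 2, 3] — missing [4].
The missing symbol must appear in both missing sets; intersection = [4].
Therefore the hidden value is 4.

Missing value = 4.


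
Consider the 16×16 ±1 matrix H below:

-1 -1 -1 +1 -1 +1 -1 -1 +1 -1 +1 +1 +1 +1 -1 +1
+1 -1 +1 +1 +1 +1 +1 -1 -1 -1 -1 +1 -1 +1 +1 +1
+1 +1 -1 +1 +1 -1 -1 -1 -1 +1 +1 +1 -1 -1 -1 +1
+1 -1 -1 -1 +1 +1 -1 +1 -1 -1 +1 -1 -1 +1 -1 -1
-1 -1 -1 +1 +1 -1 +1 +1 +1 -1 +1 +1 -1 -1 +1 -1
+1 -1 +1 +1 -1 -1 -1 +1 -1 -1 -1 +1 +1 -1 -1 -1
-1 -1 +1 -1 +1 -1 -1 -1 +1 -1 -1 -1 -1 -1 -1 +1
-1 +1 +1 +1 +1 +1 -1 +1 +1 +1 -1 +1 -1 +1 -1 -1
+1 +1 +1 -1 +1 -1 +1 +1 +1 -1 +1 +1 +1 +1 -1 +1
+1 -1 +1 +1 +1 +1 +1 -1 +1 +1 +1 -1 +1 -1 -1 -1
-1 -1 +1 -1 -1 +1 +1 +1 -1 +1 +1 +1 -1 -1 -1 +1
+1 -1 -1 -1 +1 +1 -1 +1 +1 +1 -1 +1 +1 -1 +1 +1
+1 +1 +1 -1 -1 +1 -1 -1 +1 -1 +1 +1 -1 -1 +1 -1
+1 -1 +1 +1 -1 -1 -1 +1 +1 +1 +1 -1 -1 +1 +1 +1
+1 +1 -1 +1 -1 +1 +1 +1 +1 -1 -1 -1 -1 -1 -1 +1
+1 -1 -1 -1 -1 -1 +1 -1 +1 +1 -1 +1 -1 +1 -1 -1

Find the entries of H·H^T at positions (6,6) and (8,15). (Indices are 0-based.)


Row 6 of H: [-1, -1, 1, -1, 1, -1, -1, -1, 1, -1, -1, -1, -1, -1, -1, 1].
Row 8 of H: [1, 1, 1, -1, 1, -1, 1, 1, 1, -1, 1, 1, 1, 1, -1, 1].
Row 15 of H: [1, -1, -1, -1, -1, -1, 1, -1, 1, 1, -1, 1, -1, 1, -1, -1].
(H·H^T)[6][6] = Σ_j H[6][j]·H[6][j] = (-1)² + (-1)² + (1)² + (-1)² + (1)² + (-1)² + (-1)² + (-1)² + (1)² + (-1)² + (-1)² + (-1)² + (-1)² + (-1)² + (-1)² + (1)² = 1 + 1 + 1 + 1 + 1 + 1 + 1 + 1 + 1 + 1 + 1 + 1 + 1 + 1 + 1 + 1 = 16.
(H·H^T)[8][15] = Σ_j H[8][j]·H[15][j] = (1)·(1) + (1)·(-1) + (1)·(-1) + (-1)·(-1) + (1)·(-1) + (-1)·(-1) + (1)·(1) + (1)·(-1) + (1)·(1) + (-1)·(1) + (1)·(-1) + (1)·(1) + (1)·(-1) + (1)·(1) + (-1)·(-1) + (1)·(-1) = 1 + -1 + -1 + 1 + -1 + 1 + 1 + -1 + 1 + -1 + -1 + 1 + -1 + 1 + 1 + -1 = 0.
So rows 8 and 15 are orthogonal; the diagonal entry equals n = 16.

(6,6) entry = 16; (8,15) entry = 0.


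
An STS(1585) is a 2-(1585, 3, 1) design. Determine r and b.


An STS(v) is a 2-(v, 3, 1) BIBD: block size k = 3, λ = 1.
Replication: r(k − 1) = λ(v − 1) ⇒ r·2 = 1585 − 1 = 1584 ⇒ r = 792.
Block count: b = v(v − 1)/6 = 1585·1584/6 = 2510640/6 = 418440.
(Check via bk = vr: 418440·3 = 1255320 = 1585·792 = 1255320 ✓.)

r = 792, b = 418440.


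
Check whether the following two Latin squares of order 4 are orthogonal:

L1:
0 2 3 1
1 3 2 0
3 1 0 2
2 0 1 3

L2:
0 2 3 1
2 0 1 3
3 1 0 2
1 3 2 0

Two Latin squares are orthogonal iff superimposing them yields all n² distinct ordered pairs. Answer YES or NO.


Form the n² = 16 superimposed pairs (L1[i][j], L2[i][j]), row by row (rows and columns indexed from 0):
row 0: (0,0) (2,2) (3,3) (1,1)
row 1: (1,2) (3,0) (2,1) (0,3)
row 2: (3,3) (1,1) (0,0) (2,2)
row 3: (2,1) (0,3) (1,2) (3,0)
Orthogonality requires all 16 pairs distinct.
But the pair (3,3) repeats: cell (0,2) has L1 = 3, L2 = 3, and cell (2,0) has L1 = 3, L2 = 3.
A repeated pair means some other pair never occurs (only 8 distinct pairs out of 16), so the squares are not orthogonal.
Conclusion: NO.

NO


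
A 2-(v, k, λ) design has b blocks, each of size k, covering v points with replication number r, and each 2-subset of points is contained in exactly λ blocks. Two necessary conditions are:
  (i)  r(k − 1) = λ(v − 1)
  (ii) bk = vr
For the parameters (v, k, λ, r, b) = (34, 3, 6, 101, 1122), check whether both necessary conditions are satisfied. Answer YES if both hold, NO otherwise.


Condition (i): r(k − 1) = 101·2 = 202; λ(v − 1) = 6·33 = 198. Match? NO.
Condition (ii): bk = 1122·3 = 3366; vr = 34·101 = 3434. Match? NO.
Both conditions hold? NO.

NO


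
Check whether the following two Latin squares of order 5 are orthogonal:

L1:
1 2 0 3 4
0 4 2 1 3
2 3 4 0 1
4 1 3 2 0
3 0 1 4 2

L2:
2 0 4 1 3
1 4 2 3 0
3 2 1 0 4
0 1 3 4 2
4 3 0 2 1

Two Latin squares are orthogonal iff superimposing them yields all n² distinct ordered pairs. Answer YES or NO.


Form the n² = 25 superimposed pairs (L1[i][j], L2[i][j]), row by row (rows and columns indexed from 0):
row 0: (1,2) (2,0) (0,4) (3,1) (4,3)
row 1: (0,1) (4,4) (2,2) (1,3) (3,0)
row 2: (2,3) (3,2) (4,1) (0,0) (1,4)
row 3: (4,0) (1,1) (3,3) (2,4) (0,2)
row 4: (3,4) (0,3) (1,0) (4,2) (2,1)
Orthogonality requires all 25 pairs distinct.
Check by first coordinate: for each symbol s of L1, list the L2 entries in the n cells where L1 = s; they must all differ.
  L1 = 0: L2 entries (in reading order) 4, 1, 0, 2, 3 — all 5 distinct ✓
  L1 = 1: L2 entries (in reading order) 2, 3, 4, 1, 0 — all 5 distinct ✓
  L1 = 2: L2 entries (in reading order) 0, 2, 3, 4, 1 — all 5 distinct ✓
  L1 = 3: L2 entries (in reading order) 1, 0, 2, 3, 4 — all 5 distinct ✓
  L1 = 4: L2 entries (in reading order) 3, 4, 1, 0, 2 — all 5 distinct ✓
Every symbol of L1 meets every symbol of L2 exactly once, so all 25 pairs are distinct (25 of 25).
Conclusion: YES.

YES


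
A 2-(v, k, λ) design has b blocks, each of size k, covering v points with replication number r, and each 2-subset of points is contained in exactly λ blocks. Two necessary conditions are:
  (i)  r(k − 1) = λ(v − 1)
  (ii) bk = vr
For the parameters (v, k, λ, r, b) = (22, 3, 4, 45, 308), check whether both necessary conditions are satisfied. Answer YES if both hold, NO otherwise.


Condition (i): r(k − 1) = 45·2 = 90; λ(v − 1) = 4·21 = 84. Match? NO.
Condition (ii): bk = 308·3 = 924; vr = 22·45 = 990. Match? NO.
Both conditions hold? NO.

NO


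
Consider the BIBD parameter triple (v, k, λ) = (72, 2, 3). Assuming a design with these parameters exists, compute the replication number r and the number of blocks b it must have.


Any 2-(v, k, λ) BIBD satisfies two necessary conditions:
  (i)  Each point sits in r blocks, and counting incidences through any fixed point gives r(k − 1) = λ(v − 1), so r = λ(v − 1)/(k − 1).
  (ii) Total incidences bk = vr, so b = vr/k.
Step 1: r = λ(v − 1)/(k − 1) = 3·(72 − 1)/(2 − 1) = 3·71/1 = 213/1 = 213.
Step 2: b = vr/k = 72·213/2 = 15336/2 = 7668.
Check integrality: r = 213 ∈ Z ✓, b = 7668 ∈ Z ✓.
(These identities are necessary conditions: they determine r and b for any design with these parameters, but do not by themselves prove that one exists.)

r = 213, b = 7668.


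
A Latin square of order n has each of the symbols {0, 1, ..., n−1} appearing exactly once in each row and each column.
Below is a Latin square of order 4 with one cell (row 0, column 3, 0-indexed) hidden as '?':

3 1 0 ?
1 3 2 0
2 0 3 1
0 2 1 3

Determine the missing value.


Row 0 contains symbols [0, 1, 3] — missing [2].
Column 3 contains symbols [0, 1, 3] — missing [2].
The missing symbol must appear in both missing sets; intersection = [2].
Therefore the hidden value is 2.

Missing value = 2.


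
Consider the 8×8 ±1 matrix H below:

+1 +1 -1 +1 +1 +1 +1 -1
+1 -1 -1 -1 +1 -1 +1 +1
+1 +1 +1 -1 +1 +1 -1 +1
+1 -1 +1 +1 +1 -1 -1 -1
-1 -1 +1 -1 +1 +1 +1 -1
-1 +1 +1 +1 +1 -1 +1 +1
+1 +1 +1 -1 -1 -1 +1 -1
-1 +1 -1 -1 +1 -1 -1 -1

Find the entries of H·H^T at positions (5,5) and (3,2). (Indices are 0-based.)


Row 2 of H: [1, 1, 1, -1, 1, 1, -1, 1].
Row 3 of H: [1, -1, 1, 1, 1, -1, -1, -1].
Row 5 of H: [-1, 1, 1, 1, 1, -1, 1, 1].
(H·H^T)[5][5] = Σ_j H[5][j]·H[5][j] = (-1)² + (1)² + (1)² + (1)² + (1)² + (-1)² + (1)² + (1)² = 1 + 1 + 1 + 1 + 1 + 1 + 1 + 1 = 8.
(H·H^T)[3][2] = Σ_j H[3][j]·H[2][j] = (1)·(1) + (-1)·(1) + (1)·(1) + (1)·(-1) + (1)·(1) + (-1)·(1) + (-1)·(-1) + (-1)·(1) = 1 + -1 + 1 + -1 + 1 + -1 + 1 + -1 = 0.
So rows 3 and 2 are orthogonal; the diagonal entry equals n = 8.

(5,5) entry = 8; (3,2) entry = 0.


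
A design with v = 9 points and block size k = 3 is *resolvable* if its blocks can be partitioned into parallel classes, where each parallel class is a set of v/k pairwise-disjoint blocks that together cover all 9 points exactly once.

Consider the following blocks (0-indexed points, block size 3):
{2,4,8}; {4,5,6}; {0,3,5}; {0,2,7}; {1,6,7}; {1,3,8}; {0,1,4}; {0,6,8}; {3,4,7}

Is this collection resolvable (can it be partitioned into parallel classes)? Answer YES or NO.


v = 9, block size k = 3, number of blocks = 9.
For resolvability, blocks must partition into parallel classes of size v/k = 3.
Total blocks must therefore be a multiple of 3: 9 = 3·3 + 0 ⇒ divisible ✓.
Consider block {0,1,4}. It intersects every other block in the collection, so no parallel class of size 3 can contain it.
Since every block must belong to some parallel class in a resolution, the collection cannot be partitioned into parallel classes.
Resolvable? NO.

NO


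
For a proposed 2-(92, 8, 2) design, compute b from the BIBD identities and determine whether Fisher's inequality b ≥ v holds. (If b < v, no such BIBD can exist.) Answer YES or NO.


b = λv(v − 1)/(k(k − 1)) = 2·92·91/(8·7) = 16744/56 = 299.
Compare with v = 92: b ≥ v, so Fisher's inequality holds.

YES


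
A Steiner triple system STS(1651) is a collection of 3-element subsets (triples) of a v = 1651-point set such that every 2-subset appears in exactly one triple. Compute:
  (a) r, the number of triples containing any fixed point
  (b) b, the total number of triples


An STS(v) is a 2-(v, 3, 1) BIBD: block size k = 3, λ = 1.
Replication: r(k − 1) = λ(v − 1) ⇒ r·2 = 1651 − 1 = 1650 ⇒ r = 825.
Block count: b = v(v − 1)/6 = 1651·1650/6 = 2724150/6 = 454025.
(Check via bk = vr: 454025·3 = 1362075 = 1651·825 = 1362075 ✓.)

r = 825, b = 454025.


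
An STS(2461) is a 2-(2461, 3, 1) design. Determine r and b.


An STS(v) is a 2-(v, 3, 1) BIBD: block size k = 3, λ = 1.
Replication: r(k − 1) = λ(v − 1) ⇒ r·2 = 2461 − 1 = 2460 ⇒ r = 1230.
Block count: bk = vr ⇒ b·3 = 2461·1230 = 3027030 ⇒ b = 1009010.

r = 1230, b = 1009010.


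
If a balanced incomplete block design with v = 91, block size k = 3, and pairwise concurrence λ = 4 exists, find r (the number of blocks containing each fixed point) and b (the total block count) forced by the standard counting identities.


Any 2-(v, k, λ) BIBD satisfies two necessary conditions:
  (i)  Each point sits in r blocks, and counting incidences through any fixed point gives r(k − 1) = λ(v − 1), so r = λ(v − 1)/(k − 1).
  (ii) Total incidences bk = vr, so b = vr/k.
Step 1: r = λ(v − 1)/(k − 1) = 4·(91 − 1)/(3 − 1) = 4·90/2 = 360/2 = 180.
Step 2: b = vr/k = 91·180/3 = 16380/3 = 5460.
Check integrality: r = 180 ∈ Z ✓, b = 5460 ∈ Z ✓.
(These identities are necessary conditions: they determine r and b for any design with these parameters, but do not by themselves prove that one exists.)

r = 180, b = 5460.


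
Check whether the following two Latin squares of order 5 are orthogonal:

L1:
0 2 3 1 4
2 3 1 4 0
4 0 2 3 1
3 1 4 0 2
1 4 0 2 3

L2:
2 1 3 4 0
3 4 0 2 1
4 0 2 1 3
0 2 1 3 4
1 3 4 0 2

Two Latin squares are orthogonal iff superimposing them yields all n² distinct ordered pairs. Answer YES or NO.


Form the n² = 25 superimposed pairs (L1[i][j], L2[i][j]), row by row (rows and columns indexed from 0):
row 0: (0,2) (2,1) (3,3) (1,4) (4,0)
row 1: (2,3) (3,4) (1,0) (4,2) (0,1)
row 2: (4,4) (0,0) (2,2) (3,1) (1,3)
row 3: (3,0) (1,2) (4,1) (0,3) (2,4)
row 4: (1,1) (4,3) (0,4) (2,0) (3,2)
Orthogonality requires all 25 pairs distinct.
Check by first coordinate: for each symbol s of L1, list the L2 entries in the n cells where L1 = s; they must all differ.
  L1 = 0: L2 entries (in reading order) 2, 1, 0, 3, 4 — all 5 distinct ✓
  L1 = 1: L2 entries (in reading order) 4, 0, 3, 2, 1 — all 5 distinct ✓
  L1 = 2: L2 entries (in reading order) 1, 3, 2, 4, 0 — all 5 distinct ✓
  L1 = 3: L2 entries (in reading order) 3, 4, 1, 0, 2 — all 5 distinct ✓
  L1 = 4: L2 entries (in reading order) 0, 2, 4, 1, 3 — all 5 distinct ✓
Every symbol of L1 meets every symbol of L2 exactly once, so all 25 pairs are distinct (25 of 25).
Conclusion: YES.

YES


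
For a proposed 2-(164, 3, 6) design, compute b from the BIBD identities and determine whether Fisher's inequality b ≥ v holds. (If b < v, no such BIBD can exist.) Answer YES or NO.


r = λ(v − 1)/(k − 1) = 6·163/2 = 489.
b = vr/k = 164·489/3 = 26732.
Fisher's inequality: b ≥ v ⇔ 26732 ≥ 164? YES.

YES


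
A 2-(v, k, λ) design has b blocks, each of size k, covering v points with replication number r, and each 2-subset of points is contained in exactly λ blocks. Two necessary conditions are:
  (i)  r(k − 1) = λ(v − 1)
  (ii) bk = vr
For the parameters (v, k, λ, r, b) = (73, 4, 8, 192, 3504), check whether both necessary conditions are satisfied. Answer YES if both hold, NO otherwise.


Condition (i): r(k − 1) = 192·3 = 576; λ(v − 1) = 8·72 = 576. Match? YES.
Condition (ii): bk = 3504·4 = 14016; vr = 73·192 = 14016. Match? YES.
Both conditions hold? YES.

YES


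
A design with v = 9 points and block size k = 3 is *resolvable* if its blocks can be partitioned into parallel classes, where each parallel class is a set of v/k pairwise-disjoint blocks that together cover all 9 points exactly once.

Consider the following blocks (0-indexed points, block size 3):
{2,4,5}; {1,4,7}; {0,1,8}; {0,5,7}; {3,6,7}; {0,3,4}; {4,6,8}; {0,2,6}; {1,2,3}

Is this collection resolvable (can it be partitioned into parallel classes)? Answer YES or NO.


v = 9, block size k = 3, number of blocks = 9.
For resolvability, blocks must partition into parallel classes of size v/k = 3.
Total blocks must therefore be a multiple of 3: 9 = 3·3 + 0 ⇒ divisible ✓.
Consider block {1,4,7}. The only other block(s) in the collection disjoint from it are {0,2,6} — just 1 block(s). Any parallel class containing {1,4,7} would need 2 other blocks each disjoint from it, so no parallel class of size 3 can contain {1,4,7}.
Since every block must belong to some parallel class in a resolution, the collection cannot be partitioned into parallel classes.
Resolvable? NO.

NO


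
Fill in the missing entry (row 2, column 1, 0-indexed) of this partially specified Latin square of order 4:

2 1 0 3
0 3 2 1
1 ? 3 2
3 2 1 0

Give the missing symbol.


Row 2 contains symbols [1, 2, 3] — missing [0].
Column 1 contains symbols [1, 2, 3] — missing [0].
The missing symbol must appear in both missing sets; intersection = [0].
Therefore the hidden value is 0.

Missing value = 0.


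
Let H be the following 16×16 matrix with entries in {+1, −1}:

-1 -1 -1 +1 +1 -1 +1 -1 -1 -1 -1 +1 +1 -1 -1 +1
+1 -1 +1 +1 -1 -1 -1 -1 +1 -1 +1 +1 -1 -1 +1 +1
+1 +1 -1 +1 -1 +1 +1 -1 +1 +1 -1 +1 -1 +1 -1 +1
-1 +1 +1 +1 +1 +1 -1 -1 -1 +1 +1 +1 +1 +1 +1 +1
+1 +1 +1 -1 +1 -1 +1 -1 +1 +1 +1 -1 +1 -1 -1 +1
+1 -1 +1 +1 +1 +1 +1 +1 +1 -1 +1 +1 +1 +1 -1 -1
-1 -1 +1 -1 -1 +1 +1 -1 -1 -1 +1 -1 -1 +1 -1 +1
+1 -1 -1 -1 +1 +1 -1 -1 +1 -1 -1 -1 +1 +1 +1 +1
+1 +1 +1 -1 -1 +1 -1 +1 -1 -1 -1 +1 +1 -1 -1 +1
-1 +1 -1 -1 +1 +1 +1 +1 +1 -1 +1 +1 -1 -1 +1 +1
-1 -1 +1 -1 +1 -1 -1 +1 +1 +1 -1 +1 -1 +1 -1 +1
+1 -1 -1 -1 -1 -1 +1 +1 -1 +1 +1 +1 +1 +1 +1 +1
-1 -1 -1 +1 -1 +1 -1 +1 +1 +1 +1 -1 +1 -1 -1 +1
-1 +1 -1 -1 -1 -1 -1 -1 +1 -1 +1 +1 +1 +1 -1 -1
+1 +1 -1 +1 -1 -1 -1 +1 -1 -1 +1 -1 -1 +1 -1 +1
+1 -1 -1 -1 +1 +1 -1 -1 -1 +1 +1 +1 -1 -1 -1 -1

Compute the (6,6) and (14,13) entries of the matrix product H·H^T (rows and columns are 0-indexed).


Row 6 of H: [-1, -1, 1, -1, -1, 1, 1, -1, -1, -1, 1, -1, -1, 1, -1, 1].
Row 13 of H: [-1, 1, -1, -1, -1, -1, -1, -1, 1, -1, 1, 1, 1, 1, -1, -1].
Row 14 of H: [1, 1, -1, 1, -1, -1, -1, 1, -1, -1, 1, -1, -1, 1, -1, 1].
(H·H^T)[6][6] = Σ_j H[6][j]·H[6][j] = (-1)² + (-1)² + (1)² + (-1)² + (-1)² + (1)² + (1)² + (-1)² + (-1)² + (-1)² + (1)² + (-1)² + (-1)² + (1)² + (-1)² + (1)² = 1 + 1 + 1 + 1 + 1 + 1 + 1 + 1 + 1 + 1 + 1 + 1 + 1 + 1 + 1 + 1 = 16.
(H·H^T)[14][13] = Σ_j H[14][j]·H[13][j] = (1)·(-1) + (1)·(1) + (-1)·(-1) + (1)·(-1) + (-1)·(-1) + (-1)·(-1) + (-1)·(-1) + (1)·(-1) + (-1)·(1) + (-1)·(-1) + (1)·(1) + (-1)·(1) + (-1)·(1) + (1)·(1) + (-1)·(-1) + (1)·(-1) = -1 + 1 + 1 + -1 + 1 + 1 + 1 + -1 + -1 + 1 + 1 + -1 + -1 + 1 + 1 + -1 = 2.
Rows 14 and 13 are not orthogonal (dot product = 2 ≠ 0), so H is not a Hadamard matrix.

(6,6) entry = 16; (14,13) entry = 2.


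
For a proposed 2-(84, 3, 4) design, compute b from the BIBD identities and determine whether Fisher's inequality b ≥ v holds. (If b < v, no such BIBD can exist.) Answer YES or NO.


r = λ(v − 1)/(k − 1) = 4·83/2 = 166.
b = vr/k = 84·166/3 = 4648.
Fisher's inequality: b ≥ v ⇔ 4648 ≥ 84? YES.

YES


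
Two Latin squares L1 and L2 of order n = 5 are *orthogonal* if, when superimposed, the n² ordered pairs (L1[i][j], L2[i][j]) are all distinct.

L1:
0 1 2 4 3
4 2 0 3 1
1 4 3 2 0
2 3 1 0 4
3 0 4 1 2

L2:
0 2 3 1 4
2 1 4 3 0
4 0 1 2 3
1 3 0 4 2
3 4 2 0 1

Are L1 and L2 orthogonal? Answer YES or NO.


Form the n² = 25 superimposed pairs (L1[i][j], L2[i][j]), row by row (rows and columns indexed from 0):
row 0: (0,0) (1,2) (2,3) (4,1) (3,4)
row 1: (4,2) (2,1) (0,4) (3,3) (1,0)
row 2: (1,4) (4,0) (3,1) (2,2) (0,3)
row 3: (2,1) (3,3) (1,0) (0,4) (4,2)
row 4: (3,3) (0,4) (4,2) (1,0) (2,1)
Orthogonality requires all 25 pairs distinct.
But the pair (2,1) repeats: cell (1,1) has L1 = 2, L2 = 1, and cell (3,0) has L1 = 2, L2 = 1.
A repeated pair means some other pair never occurs (only 15 distinct pairs out of 25), so the squares are not orthogonal.
Conclusion: NO.

NO


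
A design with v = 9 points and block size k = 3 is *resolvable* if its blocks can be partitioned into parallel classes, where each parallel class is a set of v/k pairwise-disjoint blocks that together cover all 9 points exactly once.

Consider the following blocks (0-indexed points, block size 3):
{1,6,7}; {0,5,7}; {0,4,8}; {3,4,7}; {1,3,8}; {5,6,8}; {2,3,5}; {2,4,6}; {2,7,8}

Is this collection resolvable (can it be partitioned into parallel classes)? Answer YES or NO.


v = 9, block size k = 3, number of blocks = 9.
For resolvability, blocks must partition into parallel classes of size v/k = 3.
Total blocks must therefore be a multiple of 3: 9 = 3·3 + 0 ⇒ divisible ✓.
Consider block {3,4,7}. The only other block(s) in the collection disjoint from it are {5,6,8} — just 1 block(s). Any parallel class containing {3,4,7} would need 2 other blocks each disjoint from it, so no parallel class of size 3 can contain {3,4,7}.
Since every block must belong to some parallel class in a resolution, the collection cannot be partitioned into parallel classes.
Resolvable? NO.

NO


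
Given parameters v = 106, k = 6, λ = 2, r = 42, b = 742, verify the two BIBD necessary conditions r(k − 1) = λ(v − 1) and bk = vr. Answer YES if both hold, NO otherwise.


Condition (i): r(k − 1) = 42·5 = 210; λ(v − 1) = 2·105 = 210. Match? YES.
Condition (ii): bk = 742·6 = 4452; vr = 106·42 = 4452. Match? YES.
Both conditions hold? YES.

YES


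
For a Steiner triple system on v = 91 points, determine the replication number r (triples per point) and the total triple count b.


An STS(v) is a 2-(v, 3, 1) BIBD: block size k = 3, λ = 1.
Replication: r(k − 1) = λ(v − 1) ⇒ r·2 = 91 − 1 = 90 ⇒ r = 45.
Block count: b = v(v − 1)/6 = 91·90/6 = 8190/6 = 1365.
(Check via bk = vr: 1365·3 = 4095 = 91·45 = 4095 ✓.)

r = 45, b = 1365.


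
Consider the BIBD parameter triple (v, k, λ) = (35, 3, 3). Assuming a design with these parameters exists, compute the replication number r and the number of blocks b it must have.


Any 2-(v, k, λ) BIBD satisfies two necessary conditions:
  (i)  Each point sits in r blocks, and counting incidences through any fixed point gives r(k − 1) = λ(v − 1), so r = λ(v − 1)/(k − 1).
  (ii) Total incidences bk = vr, so b = vr/k.
Step 1: r = λ(v − 1)/(k − 1) = 3·(35 − 1)/(3 − 1) = 3·34/2 = 102/2 = 51.
Step 2: b = vr/k = 35·51/3 = 1785/3 = 595.
Check integrality: r = 51 ∈ Z ✓, b = 595 ∈ Z ✓.
(These identities are necessary conditions: they determine r and b for any design with these parameters, but do not by themselves prove that one exists.)

r = 51, b = 595.


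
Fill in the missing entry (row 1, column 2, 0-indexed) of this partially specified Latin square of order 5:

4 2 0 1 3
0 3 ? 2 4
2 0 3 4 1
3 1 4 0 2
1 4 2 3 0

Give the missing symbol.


Row 1 contains symbols [0, 2, 3, 4] — missing [1].
Column 2 contains symbols [0, 2, 3, 4] — missing [1].
The missing symbol must appear in both missing sets; intersection = [1].
Therefore the hidden value is 1.

Missing value = 1.


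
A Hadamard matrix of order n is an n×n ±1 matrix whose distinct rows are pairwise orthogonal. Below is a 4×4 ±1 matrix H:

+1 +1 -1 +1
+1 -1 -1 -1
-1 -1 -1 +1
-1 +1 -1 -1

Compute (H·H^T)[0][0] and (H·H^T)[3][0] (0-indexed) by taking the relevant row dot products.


Row 0 of H: [1, 1, -1, 1].
Row 3 of H: [-1, 1, -1, -1].
(H·H^T)[0][0] = Σ_j H[0][j]·H[0][j] = (1)² + (1)² + (-1)² + (1)² = 1 + 1 + 1 + 1 = 4.
(H·H^T)[3][0] = Σ_j H[3][j]·H[0][j] = (-1)·(1) + (1)·(1) + (-1)·(-1) + (-1)·(1) = -1 + 1 + 1 + -1 = 0.
So rows 3 and 0 are orthogonal; the diagonal entry equals n = 4.

(0,0) entry = 4; (3,0) entry = 0.


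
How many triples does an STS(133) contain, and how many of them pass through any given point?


An STS(v) is a 2-(v, 3, 1) BIBD: block size k = 3, λ = 1.
Replication: r(k − 1) = λ(v − 1) ⇒ r·2 = 133 − 1 = 132 ⇒ r = 66.
Block count: b = v(v − 1)/6 = 133·132/6 = 17556/6 = 2926.

r = 66, b = 2926.


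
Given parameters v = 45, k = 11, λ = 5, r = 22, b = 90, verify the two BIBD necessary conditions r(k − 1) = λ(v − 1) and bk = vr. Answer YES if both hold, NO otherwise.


Condition (i): r(k − 1) = 22·10 = 220; λ(v − 1) = 5·44 = 220. Match? YES.
Condition (ii): bk = 90·11 = 990; vr = 45·22 = 990. Match? YES.
Both conditions hold? YES.

YES
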